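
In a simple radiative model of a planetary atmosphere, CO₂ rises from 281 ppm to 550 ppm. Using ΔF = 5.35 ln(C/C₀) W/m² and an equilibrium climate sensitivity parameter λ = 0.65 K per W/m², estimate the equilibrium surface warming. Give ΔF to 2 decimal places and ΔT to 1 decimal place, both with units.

CO₂: 5.35 × ln(550/281) = 5.35 × ln(1.95730) = 5.35 × 0.67157 = 3.5929 W/m².
ΔT = λ ΔF = 0.65 × 3.59 = 2.3335 K.

ΔF = 3.59 W/m²; ΔT = 2.3 K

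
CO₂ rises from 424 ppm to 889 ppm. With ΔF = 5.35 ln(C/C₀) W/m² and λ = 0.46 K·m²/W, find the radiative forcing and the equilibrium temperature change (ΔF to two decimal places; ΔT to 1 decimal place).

ΔF = 3.96 W/m²; ΔT = 1.8 K

CO₂: 5.35 × ln(889/424) = 5.35 × ln(2.09670) = 5.35 × 0.74036 = 3.9609 W/m².
ΔT = λ ΔF = 0.46 × 3.96 = 1.8216 K.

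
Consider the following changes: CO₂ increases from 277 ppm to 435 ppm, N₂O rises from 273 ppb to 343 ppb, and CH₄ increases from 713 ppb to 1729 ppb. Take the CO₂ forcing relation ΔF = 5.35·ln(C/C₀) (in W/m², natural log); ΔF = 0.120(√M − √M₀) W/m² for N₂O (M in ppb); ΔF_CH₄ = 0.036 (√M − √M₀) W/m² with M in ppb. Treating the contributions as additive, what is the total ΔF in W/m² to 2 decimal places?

CO₂: 5.35 × ln(435/277) = 5.35 × ln(1.57040) = 5.35 × 0.45133 = 2.4146 W/m².
N₂O: 0.120 × (√343 − √273) = 0.120 × (18.5203 − 16.5227) = 0.120 × 1.9976 = 0.2397 W/m².
CH₄: 0.036 × (√1729 − √713) = 0.036 × (41.5812 − 26.7021) = 0.036 × 14.8791 = 0.5356 W/m².
Total ΔF = 2.4146 + 0.2397 + 0.5356 = 3.1899 W/m².

ΔF = 3.19 W/m²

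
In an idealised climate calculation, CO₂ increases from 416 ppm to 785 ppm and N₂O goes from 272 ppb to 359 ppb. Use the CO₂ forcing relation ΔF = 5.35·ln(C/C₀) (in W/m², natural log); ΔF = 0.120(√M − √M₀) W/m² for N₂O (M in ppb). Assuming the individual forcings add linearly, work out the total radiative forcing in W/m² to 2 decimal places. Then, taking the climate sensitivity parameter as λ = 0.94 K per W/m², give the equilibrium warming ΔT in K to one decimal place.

ΔF = 3.69 W/m²; ΔT = 3.5 K

CO₂: 5.35 × ln(785/416) = 5.35 × ln(1.88702) = 5.35 × 0.63500 = 3.3973 W/m².
N₂O: 0.120 × (√359 − √272) = 0.120 × (18.9473 − 16.4924) = 0.120 × 2.4549 = 0.2946 W/m².
Total ΔF = 3.3973 + 0.2946 = 3.6919 W/m².
ΔT = λ ΔF = 0.94 × 3.69 = 3.4686 K.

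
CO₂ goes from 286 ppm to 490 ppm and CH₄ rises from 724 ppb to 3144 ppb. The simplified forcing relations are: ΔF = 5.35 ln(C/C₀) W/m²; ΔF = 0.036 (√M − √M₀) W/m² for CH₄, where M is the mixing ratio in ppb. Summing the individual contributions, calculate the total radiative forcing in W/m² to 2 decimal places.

ΔF = 3.93 W/m²

CO₂: 5.35 × ln(490/286) = 5.35 × ln(1.71329) = 5.35 × 0.53842 = 2.8805 W/m².
CH₄: 0.036 × (√3144 − √724) = 0.036 × (56.0714 − 26.9072) = 0.036 × 29.1642 = 1.0499 W/m².
Total ΔF = 2.8805 + 1.0499 = 3.9304 W/m².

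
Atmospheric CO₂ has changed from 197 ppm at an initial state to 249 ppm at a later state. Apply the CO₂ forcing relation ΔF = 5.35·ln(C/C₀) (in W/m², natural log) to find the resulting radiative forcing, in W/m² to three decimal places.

ΔF = 1.253 W/m²

CO₂: 5.35 × ln(249/197) = 5.35 × ln(1.26396) = 5.35 × 0.23425 = 1.2532 W/m².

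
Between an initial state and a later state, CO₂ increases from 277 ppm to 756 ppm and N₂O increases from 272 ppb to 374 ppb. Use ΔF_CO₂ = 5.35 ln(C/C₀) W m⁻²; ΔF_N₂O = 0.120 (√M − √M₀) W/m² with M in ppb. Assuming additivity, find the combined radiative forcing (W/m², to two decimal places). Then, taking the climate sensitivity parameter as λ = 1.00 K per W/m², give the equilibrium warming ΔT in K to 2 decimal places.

CO₂: 5.35 × ln(756/277) = 5.35 × ln(2.72924) = 5.35 × 1.00402 = 5.3715 W/m².
N₂O: 0.120 × (√374 − √272) = 0.120 × (19.3391 − 16.4924) = 0.120 × 2.8467 = 0.3416 W/m².
Total ΔF = 5.3715 + 0.3416 = 5.7131 W/m².
ΔT = λ ΔF = 1.00 × 5.71 = 5.7100 K.

ΔF = 5.71 W/m²; ΔT = 5.71 K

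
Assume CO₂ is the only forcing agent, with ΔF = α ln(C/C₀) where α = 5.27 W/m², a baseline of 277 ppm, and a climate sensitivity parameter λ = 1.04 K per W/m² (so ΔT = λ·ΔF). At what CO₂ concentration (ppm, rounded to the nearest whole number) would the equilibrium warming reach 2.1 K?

C ≈ 406 ppm

Required forcing: ΔF = ΔT/λ = 2.1/1.04 = 2.0192 W/m².
Then ln(C/277) = ΔF/5.27 = 2.0192/5.27 = 0.38315.
So C = 277 × e^0.38315 = 277 × 1.46690 = 406.33 ppm.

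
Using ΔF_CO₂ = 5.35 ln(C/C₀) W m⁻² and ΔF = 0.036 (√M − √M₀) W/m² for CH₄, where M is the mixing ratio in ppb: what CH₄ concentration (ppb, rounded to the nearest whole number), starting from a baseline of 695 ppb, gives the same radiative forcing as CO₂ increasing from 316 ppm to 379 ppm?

M ≈ 2849 ppb

CO₂ forcing: 5.35 × ln(379/316) = 5.35 × 0.181794 = 0.97260 W/m².
Set 0.036(√M − √695) = 0.97260: √M = 0.97260/0.036 + √695 = 27.0167 + 26.3629 = 53.3796.
M = (53.3796)² = 2849.38 ppb.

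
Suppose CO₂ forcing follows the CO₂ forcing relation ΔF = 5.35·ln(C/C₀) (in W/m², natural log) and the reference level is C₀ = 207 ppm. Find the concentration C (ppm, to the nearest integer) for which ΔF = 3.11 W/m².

C ≈ 370 ppm

Set 5.35 ln(C/207) = 3.11, so ln(C/207) = 3.11/5.35 = 0.58131.
Then C/207 = e^0.58131 = 1.78838, giving C = 207 × 1.78838 = 370.19 ppm.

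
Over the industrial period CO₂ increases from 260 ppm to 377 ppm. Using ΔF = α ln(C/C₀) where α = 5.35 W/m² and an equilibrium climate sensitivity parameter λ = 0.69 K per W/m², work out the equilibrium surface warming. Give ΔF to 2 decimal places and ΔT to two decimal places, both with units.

CO₂: 5.35 × ln(377/260) = 5.35 × ln(1.45000) = 5.35 × 0.37156 = 1.9878 W/m².
ΔT = λ ΔF = 0.69 × 1.99 = 1.3731 K.

ΔF = 1.99 W/m²; ΔT = 1.37 K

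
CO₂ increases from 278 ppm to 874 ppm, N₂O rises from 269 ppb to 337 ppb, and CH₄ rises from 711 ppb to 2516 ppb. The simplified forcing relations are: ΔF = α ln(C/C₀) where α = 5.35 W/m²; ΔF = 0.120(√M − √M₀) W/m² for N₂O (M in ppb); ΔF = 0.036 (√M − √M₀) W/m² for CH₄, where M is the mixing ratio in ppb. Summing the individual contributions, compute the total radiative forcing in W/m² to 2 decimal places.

CO₂: 5.35 × ln(874/278) = 5.35 × ln(3.14388) = 5.35 × 1.14546 = 6.1282 W/m².
N₂O: 0.120 × (√337 − √269) = 0.120 × (18.3576 − 16.4012) = 0.120 × 1.9564 = 0.2348 W/m².
CH₄: 0.036 × (√2516 − √711) = 0.036 × (50.1597 − 26.6646) = 0.036 × 23.4951 = 0.8458 W/m².
Total ΔF = 6.1282 + 0.2348 + 0.8458 = 7.2088 W/m².

ΔF = 7.21 W/m²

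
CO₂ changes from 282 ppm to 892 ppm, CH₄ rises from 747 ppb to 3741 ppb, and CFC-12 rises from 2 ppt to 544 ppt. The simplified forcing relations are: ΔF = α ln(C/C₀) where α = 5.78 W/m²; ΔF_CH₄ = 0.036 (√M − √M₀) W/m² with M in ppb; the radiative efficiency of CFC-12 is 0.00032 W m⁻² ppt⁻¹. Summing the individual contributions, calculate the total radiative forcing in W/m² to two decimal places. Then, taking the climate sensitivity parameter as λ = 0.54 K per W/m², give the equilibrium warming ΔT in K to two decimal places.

CO₂: 5.78 × ln(892/282) = 5.78 × ln(3.16312) = 5.78 × 1.15156 = 6.6560 W/m².
CH₄: 0.036 × (√3741 − √747) = 0.036 × (61.1637 − 27.3313) = 0.036 × 33.8324 = 1.2180 W/m².
CFC-12: ΔF = 0.00032 × (544 − 2) = 0.00032 × 542 = 0.1734 W/m².
Total ΔF = 6.6560 + 1.2180 + 0.1734 = 8.0474 W/m².
ΔT = λ ΔF = 0.54 × 8.05 = 4.3470 K.

ΔF = 8.05 W/m²; ΔT = 4.35 K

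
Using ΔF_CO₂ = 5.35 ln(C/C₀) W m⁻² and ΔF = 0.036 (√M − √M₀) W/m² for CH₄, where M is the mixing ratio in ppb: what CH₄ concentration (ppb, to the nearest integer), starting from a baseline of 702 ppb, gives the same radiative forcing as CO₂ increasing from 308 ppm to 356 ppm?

M ≈ 2306 ppb

CO₂ forcing: 5.35 × ln(356/308) = 5.35 × 0.144831 = 0.77485 W/m².
Set 0.036(√M − √702) = 0.77485: √M = 0.77485/0.036 + √702 = 21.5236 + 26.4953 = 48.0189.
M = (48.0189)² = 2305.81 ppb.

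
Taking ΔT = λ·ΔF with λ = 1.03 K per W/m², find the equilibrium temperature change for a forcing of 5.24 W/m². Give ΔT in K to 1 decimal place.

ΔT = λ ΔF = 1.03 × 5.24 = 5.3972 K.

ΔT = 5.4 K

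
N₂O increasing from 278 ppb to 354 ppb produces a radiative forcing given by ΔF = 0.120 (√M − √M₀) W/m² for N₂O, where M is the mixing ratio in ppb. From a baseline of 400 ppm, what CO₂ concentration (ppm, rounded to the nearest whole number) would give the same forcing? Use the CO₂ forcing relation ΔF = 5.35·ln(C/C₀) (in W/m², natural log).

N₂O forcing: 0.120 × (√354 − √278) = 0.120 × (18.8149 − 16.6733) = 0.120 × 2.1416 = 0.25699 W/m².
Set 5.35 ln(C/400) = 0.25699: ln(C/400) = 0.25699/5.35 = 0.04804, so C = 400 × e^0.04804 = 400 × 1.04921 = 419.68 ppm.

C ≈ 420 ppm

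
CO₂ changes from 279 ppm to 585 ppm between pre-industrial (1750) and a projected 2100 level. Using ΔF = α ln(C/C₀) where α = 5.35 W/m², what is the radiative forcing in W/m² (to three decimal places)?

ΔF = 3.961 W/m²

CO₂: 5.35 × ln(585/279) = 5.35 × ln(2.09677) = 5.35 × 0.74040 = 3.9611 W/m².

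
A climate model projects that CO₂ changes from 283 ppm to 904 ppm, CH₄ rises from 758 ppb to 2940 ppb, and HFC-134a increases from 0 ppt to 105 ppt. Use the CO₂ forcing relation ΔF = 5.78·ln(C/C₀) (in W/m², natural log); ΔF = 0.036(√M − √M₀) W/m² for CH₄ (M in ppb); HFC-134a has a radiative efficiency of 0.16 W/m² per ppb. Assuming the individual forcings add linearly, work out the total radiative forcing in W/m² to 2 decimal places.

ΔF = 7.69 W/m²

CO₂: 5.78 × ln(904/283) = 5.78 × ln(3.19435) = 5.78 × 1.16138 = 6.7128 W/m².
CH₄: 0.036 × (√2940 − √758) = 0.036 × (54.2218 − 27.5318) = 0.036 × 26.6900 = 0.9608 W/m².
HFC-134a: Δ = 105 − 0 = 105 ppt = 0.105 ppb; ΔF = 0.16 × 0.105 = 0.0168 W/m².
Total ΔF = 6.7128 + 0.9608 + 0.0168 = 7.6904 W/m².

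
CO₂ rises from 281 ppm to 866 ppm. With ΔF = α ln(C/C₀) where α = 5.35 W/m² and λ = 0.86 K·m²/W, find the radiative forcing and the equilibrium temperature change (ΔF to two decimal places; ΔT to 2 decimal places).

ΔF = 6.02 W/m²; ΔT = 5.18 K

CO₂: 5.35 × ln(866/281) = 5.35 × ln(3.08185) = 5.35 × 1.12553 = 6.0216 W/m².
ΔT = λ ΔF = 0.86 × 6.02 = 5.1772 K.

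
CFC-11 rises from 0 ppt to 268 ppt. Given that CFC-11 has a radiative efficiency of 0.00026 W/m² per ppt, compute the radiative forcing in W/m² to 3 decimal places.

ΔF = 0.070 W/m²

CFC-11: ΔF = 0.00026 × (268 − 0) = 0.00026 × 268 = 0.0697 W/m².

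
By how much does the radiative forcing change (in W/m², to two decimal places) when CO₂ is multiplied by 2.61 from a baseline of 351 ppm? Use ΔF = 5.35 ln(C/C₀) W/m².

ΔF = 5.13 W/m²

Because the forcing depends only on the ratio C/C₀, the initial concentration does not enter.
ΔF = 5.35 × ln(2.61) = 5.35 × 0.95935 = 5.1325 W/m².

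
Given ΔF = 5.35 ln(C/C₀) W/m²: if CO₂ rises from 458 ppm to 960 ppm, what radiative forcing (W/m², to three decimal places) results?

ΔF = 3.959 W/m²

CO₂: 5.35 × ln(960/458) = 5.35 × ln(2.09607) = 5.35 × 0.74006 = 3.9593 W/m².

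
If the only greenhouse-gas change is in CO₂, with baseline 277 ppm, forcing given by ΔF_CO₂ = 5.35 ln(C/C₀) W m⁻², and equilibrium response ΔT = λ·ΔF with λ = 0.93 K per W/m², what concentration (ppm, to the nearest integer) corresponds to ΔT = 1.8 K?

Required forcing: ΔF = ΔT/λ = 1.8/0.93 = 1.9355 W/m².
Then ln(C/277) = ΔF/5.35 = 1.9355/5.35 = 0.36178.
So C = 277 × e^0.36178 = 277 × 1.43588 = 397.74 ppm.

C ≈ 398 ppm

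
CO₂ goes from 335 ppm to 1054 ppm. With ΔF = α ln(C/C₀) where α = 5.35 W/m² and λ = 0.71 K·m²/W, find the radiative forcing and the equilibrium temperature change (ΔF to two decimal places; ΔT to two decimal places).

ΔF = 6.13 W/m²; ΔT = 4.35 K

CO₂: 5.35 × ln(1054/335) = 5.35 × ln(3.14627) = 5.35 × 1.14622 = 6.1323 W/m².
ΔT = λ ΔF = 0.71 × 6.13 = 4.3523 K.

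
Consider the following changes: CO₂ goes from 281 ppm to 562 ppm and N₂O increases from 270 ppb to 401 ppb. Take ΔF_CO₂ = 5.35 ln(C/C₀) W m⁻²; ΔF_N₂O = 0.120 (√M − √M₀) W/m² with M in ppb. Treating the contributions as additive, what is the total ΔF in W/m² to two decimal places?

CO₂: 5.35 × ln(562/281) = 5.35 × ln(2.00000) = 5.35 × 0.69315 = 3.7084 W/m².
N₂O: 0.120 × (√401 − √270) = 0.120 × (20.0250 − 16.4317) = 0.120 × 3.5933 = 0.4312 W/m².
Total ΔF = 3.7084 + 0.4312 = 4.1396 W/m².

ΔF = 4.14 W/m²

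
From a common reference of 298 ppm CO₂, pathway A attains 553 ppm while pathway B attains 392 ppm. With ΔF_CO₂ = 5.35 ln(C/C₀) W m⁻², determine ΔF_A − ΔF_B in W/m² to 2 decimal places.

ΔF_A − ΔF_B = 1.84 W/m²

ΔF_A = 5.35 ln(553/298) = 5.35 × 0.61826 = 3.3077 W/m².
ΔF_B = 5.35 ln(392/298) = 5.35 × 0.27417 = 1.4668 W/m².
Difference: 3.3077 − 1.4668 = 1.8409 W/m².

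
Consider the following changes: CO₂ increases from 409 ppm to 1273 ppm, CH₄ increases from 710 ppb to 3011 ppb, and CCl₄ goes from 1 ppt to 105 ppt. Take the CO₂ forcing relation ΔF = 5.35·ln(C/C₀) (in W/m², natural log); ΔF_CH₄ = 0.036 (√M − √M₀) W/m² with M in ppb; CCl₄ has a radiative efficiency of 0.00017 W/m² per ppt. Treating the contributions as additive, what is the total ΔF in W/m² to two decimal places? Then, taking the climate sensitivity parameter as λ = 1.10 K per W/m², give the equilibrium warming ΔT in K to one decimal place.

ΔF = 7.11 W/m²; ΔT = 7.8 K

CO₂: 5.35 × ln(1273/409) = 5.35 × ln(3.11247) = 5.35 × 1.13542 = 6.0745 W/m².
CH₄: 0.036 × (√3011 − √710) = 0.036 × (54.8726 − 26.6458) = 0.036 × 28.2268 = 1.0162 W/m².
CCl₄: ΔF = 0.00017 × (105 − 1) = 0.00017 × 104 = 0.0177 W/m².
Total ΔF = 6.0745 + 1.0162 + 0.0177 = 7.1084 W/m².
ΔT = λ ΔF = 1.10 × 7.11 = 7.8210 K.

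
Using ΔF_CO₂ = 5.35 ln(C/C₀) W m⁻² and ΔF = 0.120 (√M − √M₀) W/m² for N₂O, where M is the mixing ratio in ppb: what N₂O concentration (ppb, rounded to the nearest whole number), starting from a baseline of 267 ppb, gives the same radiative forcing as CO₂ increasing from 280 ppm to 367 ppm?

CO₂ forcing: 5.35 × ln(367/280) = 5.35 × 0.270572 = 1.44756 W/m².
Set 0.120(√M − √267) = 1.44756: √M = 1.44756/0.120 + √267 = 12.0630 + 16.3401 = 28.4031.
M = (28.4031)² = 806.74 ppb.

M ≈ 807 ppb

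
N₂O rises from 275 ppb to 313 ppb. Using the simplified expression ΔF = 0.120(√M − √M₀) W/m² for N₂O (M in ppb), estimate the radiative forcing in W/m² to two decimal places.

ΔF = 0.13 W/m²

N₂O: 0.120 × (√313 − √275) = 0.120 × (17.6918 − 16.5831) = 0.120 × 1.1087 = 0.1330 W/m².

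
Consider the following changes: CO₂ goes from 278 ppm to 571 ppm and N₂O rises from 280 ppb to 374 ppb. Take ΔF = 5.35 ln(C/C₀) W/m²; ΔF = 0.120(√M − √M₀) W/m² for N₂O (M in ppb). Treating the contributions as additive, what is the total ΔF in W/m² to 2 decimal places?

CO₂: 5.35 × ln(571/278) = 5.35 × ln(2.05396) = 5.35 × 0.71977 = 3.8508 W/m².
N₂O: 0.120 × (√374 − √280) = 0.120 × (19.3391 − 16.7332) = 0.120 × 2.6059 = 0.3127 W/m².
Total ΔF = 3.8508 + 0.3127 = 4.1635 W/m².

ΔF = 4.16 W/m²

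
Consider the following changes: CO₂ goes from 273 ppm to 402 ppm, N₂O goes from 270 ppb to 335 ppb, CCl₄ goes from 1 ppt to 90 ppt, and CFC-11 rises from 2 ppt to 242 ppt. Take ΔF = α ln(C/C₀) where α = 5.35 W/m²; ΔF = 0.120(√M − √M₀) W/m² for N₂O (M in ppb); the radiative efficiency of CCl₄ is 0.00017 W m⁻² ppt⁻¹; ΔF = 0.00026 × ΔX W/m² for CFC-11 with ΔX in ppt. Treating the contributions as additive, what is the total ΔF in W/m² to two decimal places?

CO₂: 5.35 × ln(402/273) = 5.35 × ln(1.47253) = 5.35 × 0.38698 = 2.0703 W/m².
N₂O: 0.120 × (√335 − √270) = 0.120 × (18.3030 − 16.4317) = 0.120 × 1.8713 = 0.2246 W/m².
CCl₄: ΔF = 0.00017 × (90 − 1) = 0.00017 × 89 = 0.0151 W/m².
CFC-11: ΔF = 0.00026 × (242 − 2) = 0.00026 × 240 = 0.0624 W/m².
Total ΔF = 2.0703 + 0.2246 + 0.0151 + 0.0624 = 2.3724 W/m².

ΔF = 2.37 W/m²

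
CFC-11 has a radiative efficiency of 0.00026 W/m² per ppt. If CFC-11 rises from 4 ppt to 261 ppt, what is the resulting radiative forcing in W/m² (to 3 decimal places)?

CFC-11: ΔF = 0.00026 × (261 − 4) = 0.00026 × 257 = 0.0668 W/m².

ΔF = 0.067 W/m²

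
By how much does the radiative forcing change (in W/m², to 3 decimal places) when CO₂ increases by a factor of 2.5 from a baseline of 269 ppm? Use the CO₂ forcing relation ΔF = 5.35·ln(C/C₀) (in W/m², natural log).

Because the forcing depends only on the ratio C/C₀, the initial concentration does not enter.
ΔF = 5.35 × ln(2.5) = 5.35 × 0.91629 = 4.9022 W/m².

ΔF = 4.902 W/m²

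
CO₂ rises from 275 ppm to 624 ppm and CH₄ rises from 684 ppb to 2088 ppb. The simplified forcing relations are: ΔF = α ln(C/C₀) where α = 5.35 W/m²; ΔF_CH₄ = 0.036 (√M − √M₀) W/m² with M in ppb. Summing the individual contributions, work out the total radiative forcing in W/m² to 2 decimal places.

CO₂: 5.35 × ln(624/275) = 5.35 × ln(2.26909) = 5.35 × 0.81938 = 4.3837 W/m².
CH₄: 0.036 × (√2088 − √684) = 0.036 × (45.6946 − 26.1534) = 0.036 × 19.5412 = 0.7035 W/m².
Total ΔF = 4.3837 + 0.7035 = 5.0872 W/m².

ΔF = 5.09 W/m²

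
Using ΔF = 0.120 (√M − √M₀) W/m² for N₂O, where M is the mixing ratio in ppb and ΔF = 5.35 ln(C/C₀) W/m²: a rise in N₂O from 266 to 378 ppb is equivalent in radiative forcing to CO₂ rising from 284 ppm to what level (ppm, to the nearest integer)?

N₂O forcing: 0.120 × (√378 − √266) = 0.120 × (19.4422 − 16.3095) = 0.120 × 3.1327 = 0.37592 W/m².
Set 5.35 ln(C/284) = 0.37592: ln(C/284) = 0.37592/5.35 = 0.07027, so C = 284 × e^0.07027 = 284 × 1.07280 = 304.68 ppm.

C ≈ 305 ppm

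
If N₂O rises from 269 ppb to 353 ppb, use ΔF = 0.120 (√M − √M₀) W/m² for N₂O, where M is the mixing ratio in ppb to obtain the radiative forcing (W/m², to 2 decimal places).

N₂O: 0.120 × (√353 − √269) = 0.120 × (18.7883 − 16.4012) = 0.120 × 2.3871 = 0.2865 W/m².

ΔF = 0.29 W/m²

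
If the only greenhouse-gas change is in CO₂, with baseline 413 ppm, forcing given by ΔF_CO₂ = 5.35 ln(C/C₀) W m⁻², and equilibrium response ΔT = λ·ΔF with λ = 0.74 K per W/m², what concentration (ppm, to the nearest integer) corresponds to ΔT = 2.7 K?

C ≈ 817 ppm

Required forcing: ΔF = ΔT/λ = 2.7/0.74 = 3.6486 W/m².
Then ln(C/413) = ΔF/5.35 = 3.6486/5.35 = 0.68198.
So C = 413 × e^0.68198 = 413 × 1.97779 = 816.83 ppm.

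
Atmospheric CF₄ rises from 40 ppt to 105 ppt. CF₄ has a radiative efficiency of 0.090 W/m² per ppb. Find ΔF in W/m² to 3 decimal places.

CF₄: Δ = 105 − 40 = 65 ppt = 0.065 ppb; ΔF = 0.090 × 0.065 = 0.0059 W/m².

ΔF = 0.006 W/m²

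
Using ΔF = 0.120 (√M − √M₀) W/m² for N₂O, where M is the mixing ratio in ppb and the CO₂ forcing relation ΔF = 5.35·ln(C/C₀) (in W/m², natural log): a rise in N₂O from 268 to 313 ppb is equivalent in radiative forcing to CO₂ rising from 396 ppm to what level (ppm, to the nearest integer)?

N₂O forcing: 0.120 × (√313 − √268) = 0.120 × (17.6918 − 16.3707) = 0.120 × 1.3211 = 0.15853 W/m².
Set 5.35 ln(C/396) = 0.15853: ln(C/396) = 0.15853/5.35 = 0.02963, so C = 396 × e^0.02963 = 396 × 1.03007 = 407.91 ppm.

C ≈ 408 ppm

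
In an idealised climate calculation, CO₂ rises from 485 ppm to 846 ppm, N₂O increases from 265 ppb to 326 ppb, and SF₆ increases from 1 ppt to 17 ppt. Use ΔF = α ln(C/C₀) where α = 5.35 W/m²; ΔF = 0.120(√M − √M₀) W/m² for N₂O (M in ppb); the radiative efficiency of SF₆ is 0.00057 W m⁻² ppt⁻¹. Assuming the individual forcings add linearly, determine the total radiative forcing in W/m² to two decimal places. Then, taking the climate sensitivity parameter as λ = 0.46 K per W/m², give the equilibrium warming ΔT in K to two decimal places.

ΔF = 3.20 W/m²; ΔT = 1.47 K

CO₂: 5.35 × ln(846/485) = 5.35 × ln(1.74433) = 5.35 × 0.55637 = 2.9766 W/m².
N₂O: 0.120 × (√326 − √265) = 0.120 × (18.0555 − 16.2788) = 0.120 × 1.7767 = 0.2132 W/m².
SF₆: ΔF = 0.00057 × (17 − 1) = 0.00057 × 16 = 0.0091 W/m².
Total ΔF = 2.9766 + 0.2132 + 0.0091 = 3.1989 W/m².
ΔT = λ ΔF = 0.46 × 3.20 = 1.4720 K.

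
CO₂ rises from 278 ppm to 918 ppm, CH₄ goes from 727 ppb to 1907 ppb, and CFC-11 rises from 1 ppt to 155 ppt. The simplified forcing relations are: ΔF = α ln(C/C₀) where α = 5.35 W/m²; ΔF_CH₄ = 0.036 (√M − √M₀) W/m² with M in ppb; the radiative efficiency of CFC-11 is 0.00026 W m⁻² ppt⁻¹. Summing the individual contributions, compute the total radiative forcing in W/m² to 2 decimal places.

CO₂: 5.35 × ln(918/278) = 5.35 × ln(3.30216) = 5.35 × 1.19458 = 6.3910 W/m².
CH₄: 0.036 × (√1907 − √727) = 0.036 × (43.6692 − 26.9629) = 0.036 × 16.7063 = 0.6014 W/m².
CFC-11: ΔF = 0.00026 × (155 − 1) = 0.00026 × 154 = 0.0400 W/m².
Total ΔF = 6.3910 + 0.6014 + 0.0400 = 7.0324 W/m².

ΔF = 7.03 W/m²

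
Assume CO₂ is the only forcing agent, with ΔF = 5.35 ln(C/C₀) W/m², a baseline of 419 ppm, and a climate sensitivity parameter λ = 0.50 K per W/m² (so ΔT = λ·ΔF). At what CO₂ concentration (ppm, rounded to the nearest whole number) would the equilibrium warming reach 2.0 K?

C ≈ 885 ppm

Required forcing: ΔF = ΔT/λ = 2.0/0.50 = 4.0000 W/m².
Then ln(C/419) = ΔF/5.35 = 4.0000/5.35 = 0.74766.
So C = 419 × e^0.74766 = 419 × 2.11205 = 884.95 ppm.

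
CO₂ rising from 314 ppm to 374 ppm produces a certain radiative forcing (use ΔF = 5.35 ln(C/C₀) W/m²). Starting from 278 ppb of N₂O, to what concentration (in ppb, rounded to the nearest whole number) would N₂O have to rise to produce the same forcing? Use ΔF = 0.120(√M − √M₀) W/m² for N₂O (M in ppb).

CO₂ forcing: 5.35 × ln(374/314) = 5.35 × 0.174863 = 0.93552 W/m².
Set 0.120(√M − √278) = 0.93552: √M = 0.93552/0.120 + √278 = 7.7960 + 16.6733 = 24.4693.
M = (24.4693)² = 598.75 ppb.

M ≈ 599 ppb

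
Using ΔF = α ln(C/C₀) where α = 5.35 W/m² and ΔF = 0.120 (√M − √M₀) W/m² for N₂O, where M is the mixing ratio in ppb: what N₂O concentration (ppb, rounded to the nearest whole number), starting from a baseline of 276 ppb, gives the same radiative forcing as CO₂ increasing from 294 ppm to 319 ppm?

CO₂ forcing: 5.35 × ln(319/294) = 5.35 × 0.081611 = 0.43662 W/m².
Set 0.120(√M − √276) = 0.43662: √M = 0.43662/0.120 + √276 = 3.6385 + 16.6132 = 20.2517.
M = (20.2517)² = 410.13 ppb.

M ≈ 410 ppb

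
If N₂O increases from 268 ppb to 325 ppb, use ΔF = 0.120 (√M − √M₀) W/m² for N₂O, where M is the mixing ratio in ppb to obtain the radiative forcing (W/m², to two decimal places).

ΔF = 0.20 W/m²

N₂O: 0.120 × (√325 − √268) = 0.120 × (18.0278 − 16.3707) = 0.120 × 1.6571 = 0.1989 W/m².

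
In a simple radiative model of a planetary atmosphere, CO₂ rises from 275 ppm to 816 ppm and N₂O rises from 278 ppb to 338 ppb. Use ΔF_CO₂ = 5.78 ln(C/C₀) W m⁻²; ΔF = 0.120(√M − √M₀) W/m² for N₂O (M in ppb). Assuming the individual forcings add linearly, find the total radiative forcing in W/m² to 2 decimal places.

CO₂: 5.78 × ln(816/275) = 5.78 × ln(2.96727) = 5.78 × 1.08764 = 6.2866 W/m².
N₂O: 0.120 × (√338 − √278) = 0.120 × (18.3848 − 16.6733) = 0.120 × 1.7115 = 0.2054 W/m².
Total ΔF = 6.2866 + 0.2054 = 6.4920 W/m².

ΔF = 6.49 W/m²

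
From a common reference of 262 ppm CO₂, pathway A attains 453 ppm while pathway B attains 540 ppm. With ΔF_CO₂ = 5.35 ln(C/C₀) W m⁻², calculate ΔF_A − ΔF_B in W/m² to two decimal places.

ΔF_A = 5.35 ln(453/262) = 5.35 × 0.54755 = 2.9294 W/m².
ΔF_B = 5.35 ln(540/262) = 5.35 × 0.72322 = 3.8692 W/m².
Difference: 2.9294 − 3.8692 = -0.9398 W/m².

ΔF_A − ΔF_B = -0.94 W/m²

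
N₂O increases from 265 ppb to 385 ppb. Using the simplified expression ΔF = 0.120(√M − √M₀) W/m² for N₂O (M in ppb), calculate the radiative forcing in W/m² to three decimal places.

ΔF = 0.401 W/m²

N₂O: 0.120 × (√385 − √265) = 0.120 × (19.6214 − 16.2788) = 0.120 × 3.3426 = 0.4011 W/m².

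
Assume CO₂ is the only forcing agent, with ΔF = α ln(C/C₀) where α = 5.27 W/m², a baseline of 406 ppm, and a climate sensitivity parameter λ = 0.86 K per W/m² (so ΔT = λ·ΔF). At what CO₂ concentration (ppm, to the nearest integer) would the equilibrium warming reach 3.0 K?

Required forcing: ΔF = ΔT/λ = 3.0/0.86 = 3.4884 W/m².
Then ln(C/406) = ΔF/5.27 = 3.4884/5.27 = 0.66194.
So C = 406 × e^0.66194 = 406 × 1.93855 = 787.05 ppm.

C ≈ 787 ppm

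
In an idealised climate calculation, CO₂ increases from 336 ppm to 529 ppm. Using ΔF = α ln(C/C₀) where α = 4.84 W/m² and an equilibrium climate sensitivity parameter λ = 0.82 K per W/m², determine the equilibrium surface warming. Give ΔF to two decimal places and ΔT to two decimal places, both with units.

CO₂: 4.84 × ln(529/336) = 4.84 × ln(1.57440) = 4.84 × 0.45387 = 2.1967 W/m².
ΔT = λ ΔF = 0.82 × 2.20 = 1.8040 K.

ΔF = 2.20 W/m²; ΔT = 1.80 K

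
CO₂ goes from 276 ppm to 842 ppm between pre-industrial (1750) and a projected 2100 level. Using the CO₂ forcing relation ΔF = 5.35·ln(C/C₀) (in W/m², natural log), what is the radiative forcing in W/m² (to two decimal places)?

CO₂: 5.35 × ln(842/276) = 5.35 × ln(3.05072) = 5.35 × 1.11538 = 5.9673 W/m².

ΔF = 5.97 W/m²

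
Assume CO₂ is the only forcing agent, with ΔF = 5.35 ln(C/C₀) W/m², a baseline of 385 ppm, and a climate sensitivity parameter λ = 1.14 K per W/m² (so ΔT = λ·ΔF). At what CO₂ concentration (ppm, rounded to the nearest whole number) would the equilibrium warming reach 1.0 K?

C ≈ 454 ppm

Required forcing: ΔF = ΔT/λ = 1.0/1.14 = 0.8772 W/m².
Then ln(C/385) = ΔF/5.35 = 0.8772/5.35 = 0.16396.
So C = 385 × e^0.16396 = 385 × 1.17817 = 453.60 ppm.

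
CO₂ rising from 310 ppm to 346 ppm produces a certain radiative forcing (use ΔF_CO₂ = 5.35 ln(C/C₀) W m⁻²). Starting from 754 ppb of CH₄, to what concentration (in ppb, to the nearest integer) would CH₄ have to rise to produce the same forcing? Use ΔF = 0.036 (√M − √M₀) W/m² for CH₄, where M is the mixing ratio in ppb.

M ≈ 1917 ppb

CO₂ forcing: 5.35 × ln(346/310) = 5.35 × 0.109866 = 0.58778 W/m².
Set 0.036(√M − √754) = 0.58778: √M = 0.58778/0.036 + √754 = 16.3272 + 27.4591 = 43.7863.
M = (43.7863)² = 1917.24 ppb.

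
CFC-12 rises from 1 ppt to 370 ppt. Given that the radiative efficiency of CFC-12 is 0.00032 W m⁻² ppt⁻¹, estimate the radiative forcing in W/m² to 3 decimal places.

CFC-12: ΔF = 0.00032 × (370 − 1) = 0.00032 × 369 = 0.1181 W/m².

ΔF = 0.118 W/m²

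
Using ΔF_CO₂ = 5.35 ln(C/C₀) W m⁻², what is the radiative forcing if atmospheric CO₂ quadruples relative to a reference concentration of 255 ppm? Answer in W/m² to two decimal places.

Because the forcing depends only on the ratio C/C₀, the initial concentration does not enter.
ΔF = 5.35 × ln(4) = 5.35 × 1.38629 = 7.4167 W/m².

ΔF = 7.42 W/m²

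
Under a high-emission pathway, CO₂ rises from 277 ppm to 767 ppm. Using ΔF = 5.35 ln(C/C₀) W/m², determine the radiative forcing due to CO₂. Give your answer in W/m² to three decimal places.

ΔF = 5.449 W/m²

CO₂: 5.35 × ln(767/277) = 5.35 × ln(2.76895) = 5.35 × 1.01847 = 5.4488 W/m².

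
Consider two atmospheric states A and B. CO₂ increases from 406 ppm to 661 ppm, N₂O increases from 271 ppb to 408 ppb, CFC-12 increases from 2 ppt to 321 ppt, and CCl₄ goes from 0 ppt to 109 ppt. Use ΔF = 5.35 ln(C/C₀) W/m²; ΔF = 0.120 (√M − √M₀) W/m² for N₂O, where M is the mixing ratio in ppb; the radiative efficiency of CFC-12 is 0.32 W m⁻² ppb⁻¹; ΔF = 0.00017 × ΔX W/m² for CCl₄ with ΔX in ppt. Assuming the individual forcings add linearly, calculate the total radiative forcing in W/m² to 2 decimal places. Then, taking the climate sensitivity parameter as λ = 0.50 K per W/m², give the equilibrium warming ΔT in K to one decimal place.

ΔF = 3.18 W/m²; ΔT = 1.6 K

CO₂: 5.35 × ln(661/406) = 5.35 × ln(1.62808) = 5.35 × 0.48740 = 2.6076 W/m².
N₂O: 0.120 × (√408 − √271) = 0.120 × (20.1990 − 16.4621) = 0.120 × 3.7369 = 0.4484 W/m².
CFC-12: Δ = 321 − 2 = 319 ppt = 0.319 ppb; ΔF = 0.32 × 0.319 = 0.1021 W/m².
CCl₄: ΔF = 0.00017 × (109 − 0) = 0.00017 × 109 = 0.0185 W/m².
Total ΔF = 2.6076 + 0.4484 + 0.1021 + 0.0185 = 3.1766 W/m².
ΔT = λ ΔF = 0.50 × 3.18 = 1.5900 K.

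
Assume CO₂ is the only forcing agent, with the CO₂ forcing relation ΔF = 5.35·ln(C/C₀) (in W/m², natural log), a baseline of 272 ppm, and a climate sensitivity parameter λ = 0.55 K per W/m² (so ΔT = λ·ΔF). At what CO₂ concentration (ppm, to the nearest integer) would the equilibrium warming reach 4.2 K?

Required forcing: ΔF = ΔT/λ = 4.2/0.55 = 7.6364 W/m².
Then ln(C/272) = ΔF/5.35 = 7.6364/5.35 = 1.42736.
So C = 272 × e^1.42736 = 272 × 4.16768 = 1133.61 ppm.

C ≈ 1134 ppm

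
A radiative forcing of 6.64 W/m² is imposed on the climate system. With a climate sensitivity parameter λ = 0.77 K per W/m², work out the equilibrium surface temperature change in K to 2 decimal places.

ΔT = λ ΔF = 0.77 × 6.64 = 5.1128 K.

ΔT = 5.11 K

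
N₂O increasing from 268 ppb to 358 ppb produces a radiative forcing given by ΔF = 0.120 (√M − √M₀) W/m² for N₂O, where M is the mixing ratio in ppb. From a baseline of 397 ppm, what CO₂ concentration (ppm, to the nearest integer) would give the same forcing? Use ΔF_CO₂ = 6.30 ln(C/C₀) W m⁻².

N₂O forcing: 0.120 × (√358 − √268) = 0.120 × (18.9209 − 16.3707) = 0.120 × 2.5502 = 0.30602 W/m².
Set 6.30 ln(C/397) = 0.30602: ln(C/397) = 0.30602/6.30 = 0.04857, so C = 397 × e^0.04857 = 397 × 1.04977 = 416.76 ppm.

C ≈ 417 ppm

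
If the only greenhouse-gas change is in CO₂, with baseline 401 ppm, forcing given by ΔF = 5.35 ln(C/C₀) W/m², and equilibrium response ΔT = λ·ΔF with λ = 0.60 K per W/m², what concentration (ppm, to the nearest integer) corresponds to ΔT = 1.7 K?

Required forcing: ΔF = ΔT/λ = 1.7/0.60 = 2.8333 W/m².
Then ln(C/401) = ΔF/5.35 = 2.8333/5.35 = 0.52959.
So C = 401 × e^0.52959 = 401 × 1.69824 = 680.99 ppm.

C ≈ 681 ppm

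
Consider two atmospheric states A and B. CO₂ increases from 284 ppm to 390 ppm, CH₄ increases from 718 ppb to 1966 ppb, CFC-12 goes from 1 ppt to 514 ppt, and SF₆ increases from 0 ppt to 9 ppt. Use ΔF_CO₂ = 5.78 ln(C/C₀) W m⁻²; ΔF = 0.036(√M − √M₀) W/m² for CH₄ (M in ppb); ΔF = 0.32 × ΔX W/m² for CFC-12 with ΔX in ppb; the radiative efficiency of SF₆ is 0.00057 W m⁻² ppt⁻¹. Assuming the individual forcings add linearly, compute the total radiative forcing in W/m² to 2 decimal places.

CO₂: 5.78 × ln(390/284) = 5.78 × ln(1.37324) = 5.78 × 0.31717 = 1.8332 W/m².
CH₄: 0.036 × (√1966 − √718) = 0.036 × (44.3396 − 26.7955) = 0.036 × 17.5441 = 0.6316 W/m².
CFC-12: Δ = 514 − 1 = 513 ppt = 0.513 ppb; ΔF = 0.32 × 0.513 = 0.1642 W/m².
SF₆: ΔF = 0.00057 × (9 − 0) = 0.00057 × 9 = 0.0051 W/m².
Total ΔF = 1.8332 + 0.6316 + 0.1642 + 0.0051 = 2.6341 W/m².

ΔF = 2.63 W/m²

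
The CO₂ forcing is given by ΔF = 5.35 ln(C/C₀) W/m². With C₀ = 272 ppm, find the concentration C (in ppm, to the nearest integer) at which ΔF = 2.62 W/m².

C ≈ 444 ppm

Set 5.35 ln(C/272) = 2.62, so ln(C/272) = 2.62/5.35 = 0.48972.
Then C/272 = e^0.48972 = 1.63186, giving C = 272 × 1.63186 = 443.87 ppm.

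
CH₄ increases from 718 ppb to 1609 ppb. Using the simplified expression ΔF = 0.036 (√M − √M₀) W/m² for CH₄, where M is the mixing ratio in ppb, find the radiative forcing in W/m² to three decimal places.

CH₄: 0.036 × (√1609 − √718) = 0.036 × (40.1123 − 26.7955) = 0.036 × 13.3168 = 0.4794 W/m².

ΔF = 0.479 W/m²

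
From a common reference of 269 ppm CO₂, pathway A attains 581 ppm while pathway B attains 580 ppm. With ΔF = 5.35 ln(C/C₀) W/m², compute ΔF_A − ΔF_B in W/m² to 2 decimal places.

ΔF_A = 5.35 ln(581/269) = 5.35 × 0.77004 = 4.1197 W/m².
ΔF_B = 5.35 ln(580/269) = 5.35 × 0.76832 = 4.1105 W/m².
Difference: 4.1197 − 4.1105 = 0.0092 W/m².
(Equivalently, ΔF_A − ΔF_B = 5.35 ln(581/580) = 5.35 × 0.00172 = 0.0092 W/m².)

ΔF_A − ΔF_B = 0.01 W/m²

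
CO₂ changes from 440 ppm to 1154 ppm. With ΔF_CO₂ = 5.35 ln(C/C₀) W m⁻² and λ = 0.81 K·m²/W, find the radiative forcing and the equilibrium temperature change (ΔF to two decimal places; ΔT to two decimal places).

ΔF = 5.16 W/m²; ΔT = 4.18 K

CO₂: 5.35 × ln(1154/440) = 5.35 × ln(2.62273) = 5.35 × 0.96422 = 5.1586 W/m².
ΔT = λ ΔF = 0.81 × 5.16 = 4.1796 K.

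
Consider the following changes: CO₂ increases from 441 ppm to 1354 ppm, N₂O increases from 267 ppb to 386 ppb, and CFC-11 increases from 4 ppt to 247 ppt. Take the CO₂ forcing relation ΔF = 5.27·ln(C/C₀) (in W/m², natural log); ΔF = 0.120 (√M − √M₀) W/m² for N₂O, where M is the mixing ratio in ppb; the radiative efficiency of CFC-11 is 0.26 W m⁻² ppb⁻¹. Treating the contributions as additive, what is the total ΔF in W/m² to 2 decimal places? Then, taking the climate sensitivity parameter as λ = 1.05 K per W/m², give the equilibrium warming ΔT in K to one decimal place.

ΔF = 6.37 W/m²; ΔT = 6.7 K

CO₂: 5.27 × ln(1354/441) = 5.27 × ln(3.07029) = 5.27 × 1.12177 = 5.9117 W/m².
N₂O: 0.120 × (√386 − √267) = 0.120 × (19.6469 − 16.3401) = 0.120 × 3.3068 = 0.3968 W/m².
CFC-11: Δ = 247 − 4 = 243 ppt = 0.243 ppb; ΔF = 0.26 × 0.243 = 0.0632 W/m².
Total ΔF = 5.9117 + 0.3968 + 0.0632 = 6.3717 W/m².
ΔT = λ ΔF = 1.05 × 6.37 = 6.6885 K.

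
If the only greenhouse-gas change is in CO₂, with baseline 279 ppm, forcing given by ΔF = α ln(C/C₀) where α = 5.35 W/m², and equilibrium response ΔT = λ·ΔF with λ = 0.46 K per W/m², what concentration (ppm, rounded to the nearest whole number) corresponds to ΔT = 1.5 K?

C ≈ 513 ppm

Required forcing: ΔF = ΔT/λ = 1.5/0.46 = 3.2609 W/m².
Then ln(C/279) = ΔF/5.35 = 3.2609/5.35 = 0.60951.
So C = 279 × e^0.60951 = 279 × 1.83953 = 513.23 ppm.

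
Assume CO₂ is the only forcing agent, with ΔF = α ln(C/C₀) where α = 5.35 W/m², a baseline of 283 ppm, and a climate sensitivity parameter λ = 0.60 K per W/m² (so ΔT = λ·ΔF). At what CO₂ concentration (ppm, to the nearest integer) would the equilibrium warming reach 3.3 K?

Required forcing: ΔF = ΔT/λ = 3.3/0.60 = 5.5000 W/m².
Then ln(C/283) = ΔF/5.35 = 5.5000/5.35 = 1.02804.
So C = 283 × e^1.02804 = 283 × 2.79558 = 791.15 ppm.

C ≈ 791 ppm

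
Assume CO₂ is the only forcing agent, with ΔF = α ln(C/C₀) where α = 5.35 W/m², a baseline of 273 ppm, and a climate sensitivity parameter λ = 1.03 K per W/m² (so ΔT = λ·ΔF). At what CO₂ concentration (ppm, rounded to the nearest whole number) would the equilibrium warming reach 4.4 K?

Required forcing: ΔF = ΔT/λ = 4.4/1.03 = 4.2718 W/m².
Then ln(C/273) = ΔF/5.35 = 4.2718/5.35 = 0.79847.
So C = 273 × e^0.79847 = 273 × 2.22214 = 606.64 ppm.

C ≈ 607 ppm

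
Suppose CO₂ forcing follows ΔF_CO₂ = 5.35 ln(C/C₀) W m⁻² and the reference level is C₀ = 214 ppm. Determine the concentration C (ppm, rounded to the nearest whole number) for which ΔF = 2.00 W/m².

C ≈ 311 ppm

Set 5.35 ln(C/214) = 2.00, so ln(C/214) = 2.00/5.35 = 0.37383.
Then C/214 = e^0.37383 = 1.45329, giving C = 214 × 1.45329 = 311.00 ppm.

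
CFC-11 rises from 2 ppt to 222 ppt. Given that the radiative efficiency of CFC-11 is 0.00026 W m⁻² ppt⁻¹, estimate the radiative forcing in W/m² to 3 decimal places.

CFC-11: ΔF = 0.00026 × (222 − 2) = 0.00026 × 220 = 0.0572 W/m².

ΔF = 0.057 W/m²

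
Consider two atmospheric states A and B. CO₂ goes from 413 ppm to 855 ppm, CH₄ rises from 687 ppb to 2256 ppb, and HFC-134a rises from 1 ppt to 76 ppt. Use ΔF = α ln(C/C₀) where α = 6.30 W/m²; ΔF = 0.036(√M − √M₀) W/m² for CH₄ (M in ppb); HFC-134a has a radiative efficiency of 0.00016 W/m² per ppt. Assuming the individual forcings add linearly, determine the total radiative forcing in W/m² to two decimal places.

CO₂: 6.30 × ln(855/413) = 6.30 × ln(2.07022) = 6.30 × 0.72765 = 4.5842 W/m².
CH₄: 0.036 × (√2256 − √687) = 0.036 × (47.4974 − 26.2107) = 0.036 × 21.2867 = 0.7663 W/m².
HFC-134a: ΔF = 0.00016 × (76 − 1) = 0.00016 × 75 = 0.0120 W/m².
Total ΔF = 4.5842 + 0.7663 + 0.0120 = 5.3625 W/m².

ΔF = 5.36 W/m²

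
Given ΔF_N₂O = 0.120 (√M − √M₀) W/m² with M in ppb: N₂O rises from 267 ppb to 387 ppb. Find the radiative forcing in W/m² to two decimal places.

N₂O: 0.120 × (√387 − √267) = 0.120 × (19.6723 − 16.3401) = 0.120 × 3.3322 = 0.3999 W/m².

ΔF = 0.40 W/m²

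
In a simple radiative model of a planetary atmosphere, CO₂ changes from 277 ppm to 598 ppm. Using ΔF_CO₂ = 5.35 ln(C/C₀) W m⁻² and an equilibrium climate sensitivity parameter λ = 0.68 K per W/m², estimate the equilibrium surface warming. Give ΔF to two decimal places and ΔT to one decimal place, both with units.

ΔF = 4.12 W/m²; ΔT = 2.8 K

CO₂: 5.35 × ln(598/277) = 5.35 × ln(2.15884) = 5.35 × 0.76957 = 4.1172 W/m².
ΔT = λ ΔF = 0.68 × 4.12 = 2.8016 K.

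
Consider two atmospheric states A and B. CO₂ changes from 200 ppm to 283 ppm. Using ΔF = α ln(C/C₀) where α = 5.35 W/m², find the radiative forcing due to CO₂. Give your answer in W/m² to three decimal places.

CO₂: 5.35 × ln(283/200) = 5.35 × ln(1.41500) = 5.35 × 0.34713 = 1.8571 W/m².

ΔF = 1.857 W/m²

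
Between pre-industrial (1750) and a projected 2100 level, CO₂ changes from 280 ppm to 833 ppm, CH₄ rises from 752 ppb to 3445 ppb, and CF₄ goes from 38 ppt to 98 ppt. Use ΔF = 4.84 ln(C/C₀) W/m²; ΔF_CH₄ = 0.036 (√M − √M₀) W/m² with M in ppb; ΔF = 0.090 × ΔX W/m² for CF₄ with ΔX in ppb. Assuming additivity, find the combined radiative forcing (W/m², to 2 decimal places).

CO₂: 4.84 × ln(833/280) = 4.84 × ln(2.97500) = 4.84 × 1.09024 = 5.2768 W/m².
CH₄: 0.036 × (√3445 − √752) = 0.036 × (58.6941 − 27.4226) = 0.036 × 31.2715 = 1.1258 W/m².
CF₄: Δ = 98 − 38 = 60 ppt = 0.060 ppb; ΔF = 0.090 × 0.060 = 0.0054 W/m².
Total ΔF = 5.2768 + 1.1258 + 0.0054 = 6.4080 W/m².

ΔF = 6.41 W/m²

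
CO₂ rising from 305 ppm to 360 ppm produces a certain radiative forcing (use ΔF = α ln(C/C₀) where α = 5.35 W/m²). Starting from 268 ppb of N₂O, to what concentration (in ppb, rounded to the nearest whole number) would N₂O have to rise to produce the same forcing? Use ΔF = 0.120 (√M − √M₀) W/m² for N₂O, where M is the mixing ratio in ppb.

CO₂ forcing: 5.35 × ln(360/305) = 5.35 × 0.165792 = 0.88699 W/m².
Set 0.120(√M − √268) = 0.88699: √M = 0.88699/0.120 + √268 = 7.3916 + 16.3707 = 23.7623.
M = (23.7623)² = 564.65 ppb.

M ≈ 565 ppb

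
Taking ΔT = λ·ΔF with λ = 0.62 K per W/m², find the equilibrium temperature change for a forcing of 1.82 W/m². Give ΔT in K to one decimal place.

ΔT = 1.1 K

ΔT = λ ΔF = 0.62 × 1.82 = 1.1284 K.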